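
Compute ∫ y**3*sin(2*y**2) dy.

Let u = y², du = 2y dy; rewrite as (1/2)∫ u^1·sin(2u) du.
Now integrate by parts 1 time.

-y**2*cos(2*y**2)/4 + sin(2*y**2)/8 + C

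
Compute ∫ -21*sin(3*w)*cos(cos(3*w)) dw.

Let u = cos(3*w), so du = (-3*sin(3*w)) dw.
Rewriting, the integral becomes 7·∫ cos(u) du = 7·sin(u).
Substituting back, u = cos(3*w).

7*sin(cos(3*w)) + C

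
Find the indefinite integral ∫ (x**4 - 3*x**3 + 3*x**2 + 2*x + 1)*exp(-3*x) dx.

Use integration by parts with u = x**4 - 3*x**3 + 3*x**2 + 2*x + 1, dv = exp(-3*x) dx, so v = -exp(-3*x)/3.
Apply parts 4 times (tabular method): alternate signs, differentiate u down to 0, integrate dv up.

(-27*x**4 + 45*x**3 - 36*x**2 - 78*x - 53)*exp(-3*x)/81 + C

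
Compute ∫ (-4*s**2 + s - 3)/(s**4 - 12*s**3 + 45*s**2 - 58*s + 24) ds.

-141*log(s - 6)/50 + 7*log(s - 4)/2 - 17*log(s - 1)/25 + 2/(5*s - 5) + C

Factor the denominator: (s - 6)*(s - 4)*(s - 1)**2.
Partial-fraction decomposition: -17/(25*(s - 1)) - 2/(5*(s - 1)**2) + 7/(2*(s - 4)) - 141/(50*(s - 6)).
Integrate each term; A/(s−a) gives A·log|s−a|; A/(s−a)² gives −A/(s−a).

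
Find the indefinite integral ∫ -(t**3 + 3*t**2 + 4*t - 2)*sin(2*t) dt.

Use integration by parts with u = t**3 + 3*t**2 + 4*t - 2, dv = -sin(2*t) dt, so v = cos(2*t)/2.
Apply parts 3 times (tabular method): alternate signs, differentiate u down to 0, integrate dv up.

t**3*cos(2*t)/2 - 3*t**2*sin(2*t)/4 + 3*t**2*cos(2*t)/2 - 3*t*sin(2*t)/2 + 5*t*cos(2*t)/4 - 5*sin(2*t)/8 - 7*cos(2*t)/4 + C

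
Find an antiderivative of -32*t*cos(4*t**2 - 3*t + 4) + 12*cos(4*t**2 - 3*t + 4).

-4*sin(4*t**2 - 3*t + 4) + C

Let u = 4*t**2 - 3*t + 4, so du = (8*t - 3) dt.
Rewriting, the integral becomes -4·∫ cos(u) du = -4·sin(u).
Substituting back, u = 4*t**2 - 3*t + 4.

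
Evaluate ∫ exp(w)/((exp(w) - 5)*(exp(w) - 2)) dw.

log(exp(w) - 5)/3 - log(exp(w) - 2)/3 + C

Let u = e^w, du = e^w dw.
The integral becomes ∫ du/((u-2)(u-5)); decompose into partial fractions.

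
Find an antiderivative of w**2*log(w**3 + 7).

Let u = w**3 + 7, so du = (3*w**2) dw.
The integral becomes (1/3)·∫ log(u) du; integrate by parts with u′=log(u), dv′=du.

w**3*log(w**3 + 7)/3 - w**3/3 + 7*log(w**3 + 7)/3 + C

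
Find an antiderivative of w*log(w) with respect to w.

w**2*log(w)/2 - w**2/4 + C

Use integration by parts with u = log(w), dv = w dw.
Then du = 1/w dw and v = w**2/2.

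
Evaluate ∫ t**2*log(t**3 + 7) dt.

t**3*log(t**3 + 7)/3 - t**3/3 + 7*log(t**3 + 7)/3 + C

Let u = t**3 + 7, so du = (3*t**2) dt.
The integral becomes (1/3)·∫ log(u) du; integrate by parts with u′=log(u), dv′=du.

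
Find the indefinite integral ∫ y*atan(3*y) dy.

y**2*atan(3*y)/2 - y/6 + atan(3*y)/18 + C

Use integration by parts with u = arctan(3*y), dv = y dy.
Then du = 3/(9*y**2 + 1) dy.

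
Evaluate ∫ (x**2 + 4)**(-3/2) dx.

Substitute x = 2·tan(θ), so dx = 2·sec(θ)^2 dθ and the radical becomes sqrt(x**2 + 4) = 2·sec(θ) by the Pythagorean identity.
Integrate the resulting trig expression in θ, then back-substitute tan(θ) = x/2, sec(θ) = sqrt(x**2 + 4)/2 (absorbing any constant into C).

x/(4*sqrt(x**2 + 4)) + C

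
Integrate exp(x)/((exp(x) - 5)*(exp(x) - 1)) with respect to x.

Let u = e^x, du = e^x dx.
The integral becomes ∫ du/((u-1)(u-5)); decompose into partial fractions.

log(exp(x) - 5)/4 - log(exp(x) - 1)/4 + C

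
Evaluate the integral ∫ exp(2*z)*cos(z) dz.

Let I denote the integral. Integrate by parts with u = cos(z), dv = exp(2*z) dz, so v = exp(2*z)/2: I = exp(2*z)*cos(z)/2 + (1/2)·∫ exp(2*z)*sin(z) dz.
Apply parts again with u = sin(z), dv = exp(2*z) dz: ∫ exp(2*z)*sin(z) dz = exp(2*z)*sin(z)/2 − (1/2)·I. Substituting back brings back I: I = exp(2*z)*sin(z)/4 + exp(2*z)*cos(z)/2 − (1/4)·I.
Solving for I: (1 + 1/4)·I equals the remaining terms, so I = (4/5)·(exp(2*z)*sin(z)/4 + exp(2*z)*cos(z)/2).

exp(2*z)*sin(z)/5 + 2*exp(2*z)*cos(z)/5 + C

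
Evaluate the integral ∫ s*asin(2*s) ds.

s**2*asin(2*s)/2 + s*sqrt(-4*s**2 + 1)/8 - asin(2*s)/16 + C

Use integration by parts with u = arcsin(2*s), dv = s ds.
Then du = 2/sqrt(-4*s**2 + 1) ds.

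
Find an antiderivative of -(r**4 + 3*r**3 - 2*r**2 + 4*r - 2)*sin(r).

r**4*cos(r) - 4*r**3*sin(r) + 3*r**3*cos(r) - 9*r**2*sin(r) - 14*r**2*cos(r) + 28*r*sin(r) - 14*r*cos(r) + 14*sin(r) + 26*cos(r) + C

Use integration by parts with u = r**4 + 3*r**3 - 2*r**2 + 4*r - 2, dv = -sin(r) dr, so v = cos(r).
Apply parts 4 times (tabular method): alternate signs, differentiate u down to 0, integrate dv up.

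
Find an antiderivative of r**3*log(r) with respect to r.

Use integration by parts with u = log(r), dv = r**3 dr.
Then du = 1/r dr and v = r**4/4.

r**4*log(r)/4 - r**4/16 + C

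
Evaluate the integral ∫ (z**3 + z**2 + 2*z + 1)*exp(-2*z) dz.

Use integration by parts with u = z**3 + z**2 + 2*z + 1, dv = exp(-2*z) dz, so v = -exp(-2*z)/2.
Apply parts 3 times (tabular method): alternate signs, differentiate u down to 0, integrate dv up.

(-4*z**3 - 10*z**2 - 18*z - 13)*exp(-2*z)/8 + C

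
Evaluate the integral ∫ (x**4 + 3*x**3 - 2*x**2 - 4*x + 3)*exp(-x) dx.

Use integration by parts with u = x**4 + 3*x**3 - 2*x**2 - 4*x + 3, dv = exp(-x) dx, so v = -exp(-x).
Apply parts 4 times (tabular method): alternate signs, differentiate u down to 0, integrate dv up.

(-x**4 - 7*x**3 - 19*x**2 - 34*x - 37)*exp(-x) + C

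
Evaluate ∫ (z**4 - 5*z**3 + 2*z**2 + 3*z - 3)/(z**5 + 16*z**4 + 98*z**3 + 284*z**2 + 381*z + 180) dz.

Factor the denominator: (z + 1)*(z + 3)**2*(z + 4)*(z + 5).
Partial-fraction decomposition: 641/(8*(z + 5)) - 593/(3*(z + 4)) + 237/(2*(z + 3)) - 111/(2*(z + 3)**2) + 1/(24*(z + 1)).
Integrate each term; A/(z−a) gives A·log|z−a|; A/(z−a)² gives −A/(z−a).

log(z + 1)/24 + 237*log(z + 3)/2 - 593*log(z + 4)/3 + 641*log(z + 5)/8 + 111/(2*z + 6) + C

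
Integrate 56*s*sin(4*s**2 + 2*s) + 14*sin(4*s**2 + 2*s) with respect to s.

Let u = 4*s**2 + 2*s, so du = (8*s + 2) ds.
Rewriting, the integral becomes 7·∫ sin(u) du = 7·-cos(u).
Substituting back, u = 4*s**2 + 2*s.

-7*cos(4*s**2 + 2*s) + C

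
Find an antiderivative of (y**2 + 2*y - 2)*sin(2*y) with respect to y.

Use integration by parts with u = y**2 + 2*y - 2, dv = sin(2*y) dy, so v = -cos(2*y)/2.
Apply parts 2 times (tabular method): alternate signs, differentiate u down to 0, integrate dv up.

-y**2*cos(2*y)/2 + y*sin(2*y)/2 - y*cos(2*y) + sin(2*y)/2 + 5*cos(2*y)/4 + C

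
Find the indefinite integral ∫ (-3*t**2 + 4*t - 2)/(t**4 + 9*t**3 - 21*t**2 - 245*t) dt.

2*log(t)/245 - 19*log(t - 5)/240 + 167*log(t + 7)/2352 + 59/(28*t + 196) + C

Factor the denominator: t*(t - 5)*(t + 7)**2.
Partial-fraction decomposition: 167/(2352*(t + 7)) - 59/(28*(t + 7)**2) - 19/(240*(t - 5)) + 2/(245*t).
Integrate each term; A/(t−a) gives A·log|t−a|; A/(t−a)² gives −A/(t−a).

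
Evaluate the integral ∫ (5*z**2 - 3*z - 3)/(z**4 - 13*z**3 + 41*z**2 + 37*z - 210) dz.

221*log(z - 7)/72 - 107*log(z - 5)/28 + 33*log(z - 3)/40 - 23*log(z + 2)/315 + C

Factor the denominator: (z - 7)*(z - 5)*(z - 3)*(z + 2).
Partial-fraction decomposition: -23/(315*(z + 2)) + 33/(40*(z - 3)) - 107/(28*(z - 5)) + 221/(72*(z - 7)).
Integrate each term: A/(z−a) contributes A·log|z−a|.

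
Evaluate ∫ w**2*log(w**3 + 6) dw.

w**3*log(w**3 + 6)/3 - w**3/3 + 2*log(w**3 + 6) + C

Let u = w**3 + 6, so du = (3*w**2) dw.
The integral becomes (1/3)·∫ log(u) du; integrate by parts with u′=log(u), dv′=du.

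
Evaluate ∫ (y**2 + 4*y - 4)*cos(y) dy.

y**2*sin(y) + 4*y*sin(y) + 2*y*cos(y) - 6*sin(y) + 4*cos(y) + C

Use integration by parts with u = y**2 + 4*y - 4, dv = cos(y) dy, so v = sin(y).
Apply parts 2 times (tabular method): alternate signs, differentiate u down to 0, integrate dv up.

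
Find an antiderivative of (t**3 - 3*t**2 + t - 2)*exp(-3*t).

(-9*t**3 + 18*t**2 + 3*t + 19)*exp(-3*t)/27 + C

Use integration by parts with u = t**3 - 3*t**2 + t - 2, dv = exp(-3*t) dt, so v = -exp(-3*t)/3.
Apply parts 3 times (tabular method): alternate signs, differentiate u down to 0, integrate dv up.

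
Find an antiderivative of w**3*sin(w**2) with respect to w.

Let u = w², du = 2w dw; rewrite as (1/2)∫ u^1·sin(1u) du.
Now integrate by parts 1 time.

-w**2*cos(w**2)/2 + sin(w**2)/2 + C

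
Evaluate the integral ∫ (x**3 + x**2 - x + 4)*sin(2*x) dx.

Use integration by parts with u = x**3 + x**2 - x + 4, dv = sin(2*x) dx, so v = -cos(2*x)/2.
Apply parts 3 times (tabular method): alternate signs, differentiate u down to 0, integrate dv up.

-x**3*cos(2*x)/2 + 3*x**2*sin(2*x)/4 - x**2*cos(2*x)/2 + x*sin(2*x)/2 + 5*x*cos(2*x)/4 - 5*sin(2*x)/8 - 7*cos(2*x)/4 + C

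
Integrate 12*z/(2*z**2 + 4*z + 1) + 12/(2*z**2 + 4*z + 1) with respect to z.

3*log(2*z**2 + 4*z + 1) + C

Let u = 2*z**2 + 4*z + 1, so du = (4*z + 4) dz.
Rewriting, the integral becomes 3·∫ 1/u du = 3·log(u).
Substituting back, u = 2*z**2 + 4*z + 1.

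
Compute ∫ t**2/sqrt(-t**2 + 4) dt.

Substitute t = 2·sin(θ), so dt = 2·cos(θ) dθ and the radical becomes sqrt(-t**2 + 4) = 2·cos(θ) by the Pythagorean identity.
Integrate the resulting trig expression in θ, then back-substitute θ = asin(t/2), sin(θ) = t/2, cos(θ) = sqrt(-t**2 + 4)/2 (absorbing any constant into C).

-t*sqrt(-t**2 + 4)/2 + 2*asin(t/2) + C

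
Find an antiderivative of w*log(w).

Use integration by parts with u = log(w), dv = w dw.
Then du = 1/w dw and v = w**2/2.

w**2*log(w)/2 - w**2/4 + C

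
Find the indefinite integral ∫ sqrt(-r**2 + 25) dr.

r*sqrt(-r**2 + 25)/2 + 25*asin(r/5)/2 + C

Substitute r = 5·sin(θ), so dr = 5·cos(θ) dθ and the radical becomes sqrt(-r**2 + 25) = 5·cos(θ) by the Pythagorean identity.
Integrate the resulting trig expression in θ, then back-substitute θ = asin(r/5), sin(θ) = r/5, cos(θ) = sqrt(-r**2 + 25)/5 (absorbing any constant into C).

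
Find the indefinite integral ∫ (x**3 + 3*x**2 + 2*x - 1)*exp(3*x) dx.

(9*x**3 + 18*x**2 + 6*x - 11)*exp(3*x)/27 + C

Use integration by parts with u = x**3 + 3*x**2 + 2*x - 1, dv = exp(3*x) dx, so v = exp(3*x)/3.
Apply parts 3 times (tabular method): alternate signs, differentiate u down to 0, integrate dv up.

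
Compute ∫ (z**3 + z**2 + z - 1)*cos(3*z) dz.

Use integration by parts with u = z**3 + z**2 + z - 1, dv = cos(3*z) dz, so v = sin(3*z)/3.
Apply parts 3 times (tabular method): alternate signs, differentiate u down to 0, integrate dv up.

z**3*sin(3*z)/3 + z**2*sin(3*z)/3 + z**2*cos(3*z)/3 + z*sin(3*z)/9 + 2*z*cos(3*z)/9 - 11*sin(3*z)/27 + cos(3*z)/27 + C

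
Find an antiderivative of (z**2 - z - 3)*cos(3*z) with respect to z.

z**2*sin(3*z)/3 - z*sin(3*z)/3 + 2*z*cos(3*z)/9 - 29*sin(3*z)/27 - cos(3*z)/9 + C

Use integration by parts with u = z**2 - z - 3, dv = cos(3*z) dz, so v = sin(3*z)/3.
Apply parts 2 times (tabular method): alternate signs, differentiate u down to 0, integrate dv up.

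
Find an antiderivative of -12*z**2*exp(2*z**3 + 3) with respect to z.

Let u = 2*z**3 + 3, so du = (6*z**2) dz.
Rewriting, the integral becomes -2·∫ e^u du = -2·e^u.
Substituting back, u = 2*z**3 + 3.

-2*exp(2*z**3 + 3) + C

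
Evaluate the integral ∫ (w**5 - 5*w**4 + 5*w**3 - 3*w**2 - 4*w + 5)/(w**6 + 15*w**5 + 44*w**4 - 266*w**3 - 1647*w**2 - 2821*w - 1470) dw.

535*log(w - 5)/48384 + 5*log(w + 1)/432 - 151*log(w + 2)/175 + 793*log(w + 3)/256 - 18107*log(w + 7)/14400 + 30641/(1440*w + 10080) + C

Factor the denominator: (w - 5)*(w + 1)*(w + 2)*(w + 3)*(w + 7)**2.
Partial-fraction decomposition: -18107/(14400*(w + 7)) - 30641/(1440*(w + 7)**2) + 793/(256*(w + 3)) - 151/(175*(w + 2)) + 5/(432*(w + 1)) + 535/(48384*(w - 5)).
Integrate each term; A/(w−a) gives A·log|w−a|; A/(w−a)² gives −A/(w−a).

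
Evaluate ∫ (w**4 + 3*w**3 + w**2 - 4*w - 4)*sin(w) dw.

-w**4*cos(w) + 4*w**3*sin(w) - 3*w**3*cos(w) + 9*w**2*sin(w) + 11*w**2*cos(w) - 22*w*sin(w) + 22*w*cos(w) - 22*sin(w) - 18*cos(w) + C

Use integration by parts with u = w**4 + 3*w**3 + w**2 - 4*w - 4, dv = sin(w) dw, so v = -cos(w).
Apply parts 4 times (tabular method): alternate signs, differentiate u down to 0, integrate dv up.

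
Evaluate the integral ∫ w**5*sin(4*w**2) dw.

Let u = w², du = 2w dw; rewrite as (1/2)∫ u^2·sin(4u) du.
Now integrate by parts 2 times.

-w**4*cos(4*w**2)/8 + w**2*sin(4*w**2)/16 + cos(4*w**2)/64 + C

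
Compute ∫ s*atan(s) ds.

s**2*atan(s)/2 - s/2 + atan(s)/2 + C

Use integration by parts with u = arctan(s), dv = s ds.
Then du = 1/(s**2 + 1) ds.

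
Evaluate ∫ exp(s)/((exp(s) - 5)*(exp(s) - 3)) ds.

Let u = e^s, du = e^s ds.
The integral becomes ∫ du/((u-5)(u-3)); decompose into partial fractions.

log(exp(s) - 5)/2 - log(exp(s) - 3)/2 + C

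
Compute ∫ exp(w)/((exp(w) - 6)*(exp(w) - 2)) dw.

log(exp(w) - 6)/4 - log(exp(w) - 2)/4 + C

Let u = e^w, du = e^w dw.
The integral becomes ∫ du/((u-6)(u-2)); decompose into partial fractions.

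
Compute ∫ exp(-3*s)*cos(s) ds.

exp(-3*s)*sin(s)/10 - 3*exp(-3*s)*cos(s)/10 + C

Let I denote the integral. Integrate by parts with u = cos(s), dv = exp(-3*s) ds, so v = -exp(-3*s)/3: I = -exp(-3*s)*cos(s)/3 − (1/3)·∫ exp(-3*s)*sin(s) ds.
Apply parts again with u = sin(s), dv = exp(-3*s) ds: ∫ exp(-3*s)*sin(s) ds = -exp(-3*s)*sin(s)/3 + (1/3)·I. Substituting back brings back I: I = exp(-3*s)*sin(s)/9 - exp(-3*s)*cos(s)/3 − (1/9)·I.
Solving for I: (1 + 1/9)·I equals the remaining terms, so I = (9/10)·(exp(-3*s)*sin(s)/9 - exp(-3*s)*cos(s)/3).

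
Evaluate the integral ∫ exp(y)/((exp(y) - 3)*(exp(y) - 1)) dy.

log(exp(y) - 3)/2 - log(exp(y) - 1)/2 + C

Let u = e^y, du = e^y dy.
The integral becomes ∫ du/((u-1)(u-3)); decompose into partial fractions.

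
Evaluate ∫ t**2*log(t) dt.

Use integration by parts with u = log(t), dv = t**2 dt.
Then du = 1/t dt and v = t**3/3.

t**3*log(t)/3 - t**3/9 + C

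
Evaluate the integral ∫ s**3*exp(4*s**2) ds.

(4*s**2 - 1)*exp(4*s**2)/32 + C

Let u = s², du = 2s ds; rewrite as (1/2)∫ u^1·exp(4u) du.
Now integrate by parts 1 time.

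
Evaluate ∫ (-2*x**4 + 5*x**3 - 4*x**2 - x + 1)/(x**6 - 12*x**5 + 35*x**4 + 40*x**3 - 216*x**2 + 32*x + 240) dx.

-1661*log(x - 6)/896 + 27*log(x - 5)/14 - 7*log(x - 2)/48 - log(x + 1)/42 + 85*log(x + 2)/896 + 1/(16*x - 32) + C

Factor the denominator: (x - 6)*(x - 5)*(x - 2)**2*(x + 1)*(x + 2).
Partial-fraction decomposition: 85/(896*(x + 2)) - 1/(42*(x + 1)) - 7/(48*(x - 2)) - 1/(16*(x - 2)**2) + 27/(14*(x - 5)) - 1661/(896*(x - 6)).
Integrate each term; A/(x−a) gives A·log|x−a|; A/(x−a)² gives −A/(x−a).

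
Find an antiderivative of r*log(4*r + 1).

r**2*log(4*r + 1)/2 - r**2/4 + r/8 - log(4*r + 1)/32 + C

Use integration by parts with u = log(4*r + 1), dv = r dr.
Then du = 4/(4*r + 1) dr and v = r**2/2.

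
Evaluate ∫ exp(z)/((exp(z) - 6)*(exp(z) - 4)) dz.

log(exp(z) - 6)/2 - log(exp(z) - 4)/2 + C

Let u = e^z, du = e^z dz.
The integral becomes ∫ du/((u-4)(u-6)); decompose into partial fractions.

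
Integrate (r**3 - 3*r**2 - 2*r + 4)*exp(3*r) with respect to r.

Use integration by parts with u = r**3 - 3*r**2 - 2*r + 4, dv = exp(3*r) dr, so v = exp(3*r)/3.
Apply parts 3 times (tabular method): alternate signs, differentiate u down to 0, integrate dv up.

(9*r**3 - 36*r**2 + 6*r + 34)*exp(3*r)/27 + C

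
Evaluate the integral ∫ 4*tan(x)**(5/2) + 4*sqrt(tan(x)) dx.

Let u = tan(x), so du = (tan(x)**2 + 1) dx.
Rewriting, the integral becomes 4·∫ √u du = 4·(2/3)u^(3/2).
Substituting back, u = tan(x).

8*tan(x)**(3/2)/3 + C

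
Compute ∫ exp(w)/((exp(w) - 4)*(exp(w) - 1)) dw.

log(exp(w) - 4)/3 - log(exp(w) - 1)/3 + C

Let u = e^w, du = e^w dw.
The integral becomes ∫ du/((u-1)(u-4)); decompose into partial fractions.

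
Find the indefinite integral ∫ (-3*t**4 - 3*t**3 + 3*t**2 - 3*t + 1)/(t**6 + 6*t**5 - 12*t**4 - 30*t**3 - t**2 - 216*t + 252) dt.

-61*log(t - 3)/312 + log(t - 1)/64 - 125*log(t + 3)/1248 + 1201*log(t + 7)/3392 - 51*log(t**2 + 4)/1378 - 173*atan(t/2)/1378 + C

Factor the denominator: (t - 3)*(t - 1)*(t + 3)*(t + 7)*(t**2 + 4).
Partial-fraction decomposition: -(51*t + 173)/(689*(t**2 + 4)) + 1201/(3392*(t + 7)) - 125/(1248*(t + 3)) + 1/(64*(t - 1)) - 61/(312*(t - 3)).
Integrate each term; A/(t−a) gives A·log|t−a|; the (Bt+D)/(t²+p²) term gives a log and an atan.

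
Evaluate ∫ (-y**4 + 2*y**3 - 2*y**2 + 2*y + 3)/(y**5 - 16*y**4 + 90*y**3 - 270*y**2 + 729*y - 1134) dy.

-449*log(y - 7)/58 + 307*log(y - 6)/45 - log(y - 3)/6 + 56*log(y**2 + 9)/1305 - 106*atan(y/3)/1305 + C

Factor the denominator: (y - 7)*(y - 6)*(y - 3)*(y**2 + 9).
Partial-fraction decomposition: 2*(56*y - 159)/(1305*(y**2 + 9)) - 1/(6*(y - 3)) + 307/(45*(y - 6)) - 449/(58*(y - 7)).
Integrate each term; A/(y−a) gives A·log|y−a|; the (By+D)/(y²+p²) term gives a log and an atan.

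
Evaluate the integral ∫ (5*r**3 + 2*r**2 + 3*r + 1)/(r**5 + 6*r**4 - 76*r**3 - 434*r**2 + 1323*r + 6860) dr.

1835*log(r - 7)/4312 - 691*log(r - 5)/2592 - 299*log(r + 4)/891 + 7477*log(r + 7)/42336 - 1637/(504*r + 3528) + C

Factor the denominator: (r - 7)*(r - 5)*(r + 4)*(r + 7)**2.
Partial-fraction decomposition: 7477/(42336*(r + 7)) + 1637/(504*(r + 7)**2) - 299/(891*(r + 4)) - 691/(2592*(r - 5)) + 1835/(4312*(r - 7)).
Integrate each term; A/(r−a) gives A·log|r−a|; A/(r−a)² gives −A/(r−a).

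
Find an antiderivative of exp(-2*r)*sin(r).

-2*exp(-2*r)*sin(r)/5 - exp(-2*r)*cos(r)/5 + C

Let I denote the integral. Integrate by parts with u = sin(r), dv = exp(-2*r) dr, so v = -exp(-2*r)/2: I = -exp(-2*r)*sin(r)/2 + (1/2)·∫ exp(-2*r)*cos(r) dr.
Apply parts again with u = cos(r), dv = exp(-2*r) dr: ∫ exp(-2*r)*cos(r) dr = -exp(-2*r)*cos(r)/2 − (1/2)·I. Substituting back brings back I: I = -exp(-2*r)*sin(r)/2 - exp(-2*r)*cos(r)/4 − (1/4)·I.
Solving for I: (1 + 1/4)·I equals the remaining terms, so I = (4/5)·(-exp(-2*r)*sin(r)/2 - exp(-2*r)*cos(r)/4).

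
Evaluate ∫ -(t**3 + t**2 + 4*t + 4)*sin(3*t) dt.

t**3*cos(3*t)/3 - t**2*sin(3*t)/3 + t**2*cos(3*t)/3 - 2*t*sin(3*t)/9 + 10*t*cos(3*t)/9 - 10*sin(3*t)/27 + 34*cos(3*t)/27 + C

Use integration by parts with u = t**3 + t**2 + 4*t + 4, dv = -sin(3*t) dt, so v = cos(3*t)/3.
Apply parts 3 times (tabular method): alternate signs, differentiate u down to 0, integrate dv up.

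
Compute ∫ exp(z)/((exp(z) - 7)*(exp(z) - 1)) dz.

Let u = e^z, du = e^z dz.
The integral becomes ∫ du/((u-7)(u-1)); decompose into partial fractions.

log(exp(z) - 7)/6 - log(exp(z) - 1)/6 + C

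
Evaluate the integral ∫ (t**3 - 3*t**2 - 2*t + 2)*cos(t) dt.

t**3*sin(t) - 3*t**2*sin(t) + 3*t**2*cos(t) - 8*t*sin(t) - 6*t*cos(t) + 8*sin(t) - 8*cos(t) + C

Use integration by parts with u = t**3 - 3*t**2 - 2*t + 2, dv = cos(t) dt, so v = sin(t).
Apply parts 3 times (tabular method): alternate signs, differentiate u down to 0, integrate dv up.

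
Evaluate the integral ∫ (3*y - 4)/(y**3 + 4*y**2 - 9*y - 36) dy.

5*log(y - 3)/42 + 13*log(y + 3)/6 - 16*log(y + 4)/7 + C

Factor the denominator: (y - 3)*(y + 3)*(y + 4).
Partial-fraction decomposition: -16/(7*(y + 4)) + 13/(6*(y + 3)) + 5/(42*(y - 3)).
Integrate each term: A/(y−a) contributes A·log|y−a|.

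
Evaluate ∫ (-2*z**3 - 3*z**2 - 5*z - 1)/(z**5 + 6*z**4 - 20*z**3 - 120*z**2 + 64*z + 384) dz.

Factor the denominator: (z - 4)*(z - 2)*(z + 2)*(z + 4)*(z + 6).
Partial-fraction decomposition: 353/(640*(z + 6)) - 33/(64*(z + 4)) + 13/(192*(z + 2)) + 13/(128*(z - 2)) - 197/(960*(z - 4)).
Integrate each term: A/(z−a) contributes A·log|z−a|.

-197*log(z - 4)/960 + 13*log(z - 2)/128 + 13*log(z + 2)/192 - 33*log(z + 4)/64 + 353*log(z + 6)/640 + C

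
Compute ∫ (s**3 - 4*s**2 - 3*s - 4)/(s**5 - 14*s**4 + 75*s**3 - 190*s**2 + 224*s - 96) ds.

Factor the denominator: (s - 4)**2*(s - 3)*(s - 2)*(s - 1).
Partial-fraction decomposition: -5/(9*(s - 1)) + 9/(2*(s - 2)) - 11/(s - 3) + 127/(18*(s - 4)) - 8/(3*(s - 4)**2).
Integrate each term; A/(s−a) gives A·log|s−a|; A/(s−a)² gives −A/(s−a).

127*log(s - 4)/18 - 11*log(s - 3) + 9*log(s - 2)/2 - 5*log(s - 1)/9 + 8/(3*s - 12) + C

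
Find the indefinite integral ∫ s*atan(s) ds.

Use integration by parts with u = arctan(s), dv = s ds.
Then du = 1/(s**2 + 1) ds.

s**2*atan(s)/2 - s/2 + atan(s)/2 + C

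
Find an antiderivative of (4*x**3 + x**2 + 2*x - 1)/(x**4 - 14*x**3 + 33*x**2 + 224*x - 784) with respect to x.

-16*log(x - 7)/121 + 31*log(x - 4)/8 + 249*log(x + 4)/968 - 478/(11*x - 77) + C

Factor the denominator: (x - 7)**2*(x - 4)*(x + 4).
Partial-fraction decomposition: 249/(968*(x + 4)) + 31/(8*(x - 4)) - 16/(121*(x - 7)) + 478/(11*(x - 7)**2).
Integrate each term; A/(x−a) gives A·log|x−a|; A/(x−a)² gives −A/(x−a).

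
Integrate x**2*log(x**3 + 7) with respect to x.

x**3*log(x**3 + 7)/3 - x**3/3 + 7*log(x**3 + 7)/3 + C

Let u = x**3 + 7, so du = (3*x**2) dx.
The integral becomes (1/3)·∫ log(u) du; integrate by parts with u′=log(u), dv′=du.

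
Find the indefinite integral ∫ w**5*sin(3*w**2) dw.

Let u = w², du = 2w dw; rewrite as (1/2)∫ u^2·sin(3u) du.
Now integrate by parts 2 times.

-w**4*cos(3*w**2)/6 + w**2*sin(3*w**2)/9 + cos(3*w**2)/27 + C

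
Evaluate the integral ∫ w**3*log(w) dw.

w**4*log(w)/4 - w**4/16 + C

Use integration by parts with u = log(w), dv = w**3 dw.
Then du = 1/w dw and v = w**4/4.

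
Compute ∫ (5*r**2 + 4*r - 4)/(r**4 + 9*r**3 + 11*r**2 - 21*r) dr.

Factor the denominator: r*(r - 1)*(r + 3)*(r + 7).
Partial-fraction decomposition: -213/(224*(r + 7)) + 29/(48*(r + 3)) + 5/(32*(r - 1)) + 4/(21*r).
Integrate each term: A/(r−a) contributes A·log|r−a|.

4*log(r)/21 + 5*log(r - 1)/32 + 29*log(r + 3)/48 - 213*log(r + 7)/224 + C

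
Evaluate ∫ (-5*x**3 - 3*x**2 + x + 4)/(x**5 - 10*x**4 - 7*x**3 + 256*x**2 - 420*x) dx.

-log(x)/105 - 617*log(x - 7)/140 + 589*log(x - 6)/132 - 23*log(x - 2)/140 + 183*log(x + 5)/1540 + C

Factor the denominator: x*(x - 7)*(x - 6)*(x - 2)*(x + 5).
Partial-fraction decomposition: 183/(1540*(x + 5)) - 23/(140*(x - 2)) + 589/(132*(x - 6)) - 617/(140*(x - 7)) - 1/(105*x).
Integrate each term: A/(x−a) contributes A·log|x−a|.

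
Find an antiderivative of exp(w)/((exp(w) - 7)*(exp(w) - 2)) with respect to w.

Let u = e^w, du = e^w dw.
The integral becomes ∫ du/((u-7)(u-2)); decompose into partial fractions.

log(exp(w) - 7)/5 - log(exp(w) - 2)/5 + C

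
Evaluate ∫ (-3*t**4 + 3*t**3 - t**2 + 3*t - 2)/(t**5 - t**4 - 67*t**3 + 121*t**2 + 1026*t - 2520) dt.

-1630*log(t - 6)/429 + 97*log(t - 4)/33 - 41*log(t - 3)/60 + 191*log(t + 5)/132 - 2076*log(t + 7)/715 + C

Factor the denominator: (t - 6)*(t - 4)*(t - 3)*(t + 5)*(t + 7).
Partial-fraction decomposition: -2076/(715*(t + 7)) + 191/(132*(t + 5)) - 41/(60*(t - 3)) + 97/(33*(t - 4)) - 1630/(429*(t - 6)).
Integrate each term: A/(t−a) contributes A·log|t−a|.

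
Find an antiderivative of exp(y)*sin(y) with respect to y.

Let I denote the integral. Integrate by parts with u = sin(y), dv = exp(y) dy, so v = exp(y): I = exp(y)*sin(y) − ∫ exp(y)*cos(y) dy.
Apply parts again with u = cos(y), dv = exp(y) dy: ∫ exp(y)*cos(y) dy = exp(y)*cos(y) + I. Substituting back brings back I: I = exp(y)*sin(y) - exp(y)*cos(y) − I.
Solving for I: (1 + 1)·I equals the remaining terms, so I = (1/2)·(exp(y)*sin(y) - exp(y)*cos(y)).

exp(y)*sin(y)/2 - exp(y)*cos(y)/2 + C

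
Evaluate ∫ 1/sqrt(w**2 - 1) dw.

Substitute w = sec(θ), so dw = sec(θ)*tan(θ) dθ and the radical becomes sqrt(w**2 - 1) = tan(θ) by the Pythagorean identity.
Integrate the resulting trig expression in θ, then back-substitute sec(θ) = w, tan(θ) = sqrt(w**2 - 1) (absorbing any constant into C).

log(w + sqrt(w**2 - 1)) + C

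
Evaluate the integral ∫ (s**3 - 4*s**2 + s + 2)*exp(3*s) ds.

Use integration by parts with u = s**3 - 4*s**2 + s + 2, dv = exp(3*s) ds, so v = exp(3*s)/3.
Apply parts 3 times (tabular method): alternate signs, differentiate u down to 0, integrate dv up.

(9*s**3 - 45*s**2 + 39*s + 5)*exp(3*s)/27 + C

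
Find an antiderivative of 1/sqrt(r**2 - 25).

log(r + sqrt(r**2 - 25)) + C

Substitute r = 5·sec(θ), so dr = 5·sec(θ)*tan(θ) dθ and the radical becomes sqrt(r**2 - 25) = 5·tan(θ) by the Pythagorean identity.
Integrate the resulting trig expression in θ, then back-substitute sec(θ) = r/5, tan(θ) = sqrt(r**2 - 25)/5 (absorbing any constant into C).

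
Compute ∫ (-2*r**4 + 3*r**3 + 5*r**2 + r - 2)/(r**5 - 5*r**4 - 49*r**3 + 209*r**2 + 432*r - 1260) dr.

Factor the denominator: (r - 7)*(r - 5)*(r - 2)*(r + 3)*(r + 6).
Partial-fraction decomposition: -59/(66*(r + 6)) + 203/(1200*(r + 3)) + 1/(50*(r - 2)) + 249/(176*(r - 5)) - 271/(100*(r - 7)).
Integrate each term: A/(r−a) contributes A·log|r−a|.

-271*log(r - 7)/100 + 249*log(r - 5)/176 + log(r - 2)/50 + 203*log(r + 3)/1200 - 59*log(r + 6)/66 + C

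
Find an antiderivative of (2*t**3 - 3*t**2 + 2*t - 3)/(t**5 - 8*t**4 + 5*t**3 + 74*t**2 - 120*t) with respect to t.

Factor the denominator: t*(t - 5)*(t - 4)*(t - 2)*(t + 3).
Partial-fraction decomposition: -3/(28*(t + 3)) + 1/(12*(t - 2)) - 85/(56*(t - 4)) + 91/(60*(t - 5)) + 1/(40*t).
Integrate each term: A/(t−a) contributes A·log|t−a|.

log(t)/40 + 91*log(t - 5)/60 - 85*log(t - 4)/56 + log(t - 2)/12 - 3*log(t + 3)/28 + C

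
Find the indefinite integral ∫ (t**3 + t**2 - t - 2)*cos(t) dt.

t**3*sin(t) + t**2*sin(t) + 3*t**2*cos(t) - 7*t*sin(t) + 2*t*cos(t) - 4*sin(t) - 7*cos(t) + C

Use integration by parts with u = t**3 + t**2 - t - 2, dv = cos(t) dt, so v = sin(t).
Apply parts 3 times (tabular method): alternate signs, differentiate u down to 0, integrate dv up.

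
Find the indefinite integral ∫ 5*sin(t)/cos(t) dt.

-5*log(cos(t)) + C

Let u = cos(t), so du = (-sin(t)) dt.
Rewriting, the integral becomes -5·∫ 1/u du = -5·log(u).
Substituting back, u = cos(t).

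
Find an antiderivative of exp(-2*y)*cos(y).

exp(-2*y)*sin(y)/5 - 2*exp(-2*y)*cos(y)/5 + C

Let I denote the integral. Integrate by parts with u = cos(y), dv = exp(-2*y) dy, so v = -exp(-2*y)/2: I = -exp(-2*y)*cos(y)/2 − (1/2)·∫ exp(-2*y)*sin(y) dy.
Apply parts again with u = sin(y), dv = exp(-2*y) dy: ∫ exp(-2*y)*sin(y) dy = -exp(-2*y)*sin(y)/2 + (1/2)·I. Substituting back brings back I: I = exp(-2*y)*sin(y)/4 - exp(-2*y)*cos(y)/2 − (1/4)·I.
Solving for I: (1 + 1/4)·I equals the remaining terms, so I = (4/5)·(exp(-2*y)*sin(y)/4 - exp(-2*y)*cos(y)/2).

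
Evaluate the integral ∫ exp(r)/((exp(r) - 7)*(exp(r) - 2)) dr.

log(exp(r) - 7)/5 - log(exp(r) - 2)/5 + C

Let u = e^r, du = e^r dr.
The integral becomes ∫ du/((u-2)(u-7)); decompose into partial fractions.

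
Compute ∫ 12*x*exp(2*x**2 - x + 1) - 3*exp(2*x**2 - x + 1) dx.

3*exp(2*x**2 - x + 1) + C

Let u = 2*x**2 - x + 1, so du = (4*x - 1) dx.
Rewriting, the integral becomes 3·∫ e^u du = 3·e^u.
Substituting back, u = 2*x**2 - x + 1.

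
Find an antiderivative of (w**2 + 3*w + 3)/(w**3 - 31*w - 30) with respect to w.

Factor the denominator: (w - 6)*(w + 1)*(w + 5).
Partial-fraction decomposition: 13/(44*(w + 5)) - 1/(28*(w + 1)) + 57/(77*(w - 6)).
Integrate each term: A/(w−a) contributes A·log|w−a|.

57*log(w - 6)/77 - log(w + 1)/28 + 13*log(w + 5)/44 + C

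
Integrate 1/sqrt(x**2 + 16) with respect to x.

Substitute x = 4·tan(θ), so dx = 4·sec(θ)^2 dθ and the radical becomes sqrt(x**2 + 16) = 4·sec(θ) by the Pythagorean identity.
Integrate the resulting trig expression in θ, then back-substitute tan(θ) = x/4, sec(θ) = sqrt(x**2 + 16)/4 (absorbing any constant into C).

log(x + sqrt(x**2 + 16)) + C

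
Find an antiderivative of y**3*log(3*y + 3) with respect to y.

Use integration by parts with u = log(3*y + 3), dv = y**3 dy.
Then du = 3/(3*y + 3) dy and v = y**4/4.

y**4*log(3*y + 3)/4 - y**4/16 + y**3/12 - y**2/8 + y/4 - log(y + 1)/4 + C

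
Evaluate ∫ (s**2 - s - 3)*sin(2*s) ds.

-s**2*cos(2*s)/2 + s*sin(2*s)/2 + s*cos(2*s)/2 - sin(2*s)/4 + 7*cos(2*s)/4 + C

Use integration by parts with u = s**2 - s - 3, dv = sin(2*s) ds, so v = -cos(2*s)/2.
Apply parts 2 times (tabular method): alternate signs, differentiate u down to 0, integrate dv up.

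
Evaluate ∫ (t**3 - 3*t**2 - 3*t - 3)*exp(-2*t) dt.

(-4*t**3 + 6*t**2 + 18*t + 21)*exp(-2*t)/8 + C

Use integration by parts with u = t**3 - 3*t**2 - 3*t - 3, dv = exp(-2*t) dt, so v = -exp(-2*t)/2.
Apply parts 3 times (tabular method): alternate signs, differentiate u down to 0, integrate dv up.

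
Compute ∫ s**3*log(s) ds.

Use integration by parts with u = log(s), dv = s**3 ds.
Then du = 1/s ds and v = s**4/4.

s**4*log(s)/4 - s**4/16 + C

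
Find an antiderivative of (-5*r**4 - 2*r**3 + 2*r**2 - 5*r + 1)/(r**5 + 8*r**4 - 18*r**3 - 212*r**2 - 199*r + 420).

-3349*log(r - 5)/3456 + 9*log(r - 1)/640 - 317*log(r + 3)/128 + 1099*log(r + 4)/135 - 11185*log(r + 7)/1152 + C

Factor the denominator: (r - 5)*(r - 1)*(r + 3)*(r + 4)*(r + 7).
Partial-fraction decomposition: -11185/(1152*(r + 7)) + 1099/(135*(r + 4)) - 317/(128*(r + 3)) + 9/(640*(r - 1)) - 3349/(3456*(r - 5)).
Integrate each term: A/(r−a) contributes A·log|r−a|.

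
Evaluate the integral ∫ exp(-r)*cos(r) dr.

Let I denote the integral. Integrate by parts with u = cos(r), dv = exp(-r) dr, so v = -exp(-r): I = -exp(-r)*cos(r) − ∫ exp(-r)*sin(r) dr.
Apply parts again with u = sin(r), dv = exp(-r) dr: ∫ exp(-r)*sin(r) dr = -exp(-r)*sin(r) + I. Substituting back brings back I: I = exp(-r)*sin(r) - exp(-r)*cos(r) − I.
Solving for I: (1 + 1)·I equals the remaining terms, so I = (1/2)·(exp(-r)*sin(r) - exp(-r)*cos(r)).

exp(-r)*sin(r)/2 - exp(-r)*cos(r)/2 + C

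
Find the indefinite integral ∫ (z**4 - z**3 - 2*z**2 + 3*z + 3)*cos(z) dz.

z**4*sin(z) - z**3*sin(z) + 4*z**3*cos(z) - 14*z**2*sin(z) - 3*z**2*cos(z) + 9*z*sin(z) - 28*z*cos(z) + 31*sin(z) + 9*cos(z) + C

Use integration by parts with u = z**4 - z**3 - 2*z**2 + 3*z + 3, dv = cos(z) dz, so v = sin(z).
Apply parts 4 times (tabular method): alternate signs, differentiate u down to 0, integrate dv up.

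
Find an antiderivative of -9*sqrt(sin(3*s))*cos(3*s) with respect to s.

-2*sin(3*s)**(3/2) + C

Let u = sin(3*s), so du = (3*cos(3*s)) ds.
Rewriting, the integral becomes -3·∫ √u du = -3·(2/3)u^(3/2).
Substituting back, u = sin(3*s).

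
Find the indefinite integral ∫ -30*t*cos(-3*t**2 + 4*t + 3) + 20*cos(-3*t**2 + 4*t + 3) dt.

Let u = 3*t**2 - 4*t - 3, so du = (6*t - 4) dt.
Rewriting, the integral becomes -5·∫ cos(u) du = -5·sin(u).
Substituting back, u = 3*t**2 - 4*t - 3.

5*sin(-3*t**2 + 4*t + 3) + C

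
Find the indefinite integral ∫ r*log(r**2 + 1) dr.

r**2*log(r**2 + 1)/2 - r**2/2 + log(r**2 + 1)/2 + C

Let u = r**2 + 1, so du = (2*r) dr.
The integral becomes (1/2)·∫ log(u) du; integrate by parts with u′=log(u), dv′=du.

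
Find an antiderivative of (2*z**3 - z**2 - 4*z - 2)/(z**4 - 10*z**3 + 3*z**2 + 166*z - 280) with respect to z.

607*log(z - 7)/110 - 203*log(z - 5)/54 + log(z - 2)/45 + 65*log(z + 4)/297 + C

Factor the denominator: (z - 7)*(z - 5)*(z - 2)*(z + 4).
Partial-fraction decomposition: 65/(297*(z + 4)) + 1/(45*(z - 2)) - 203/(54*(z - 5)) + 607/(110*(z - 7)).
Integrate each term: A/(z−a) contributes A·log|z−a|.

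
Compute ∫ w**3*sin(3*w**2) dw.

-w**2*cos(3*w**2)/6 + sin(3*w**2)/18 + C

Let u = w², du = 2w dw; rewrite as (1/2)∫ u^1·sin(3u) du.
Now integrate by parts 1 time.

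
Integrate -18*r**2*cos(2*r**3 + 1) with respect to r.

-3*sin(2*r**3 + 1) + C

Let u = 2*r**3 + 1, so du = (6*r**2) dr.
Rewriting, the integral becomes -3·∫ cos(u) du = -3·sin(u).
Substituting back, u = 2*r**3 + 1.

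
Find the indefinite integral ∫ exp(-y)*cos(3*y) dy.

Let I denote the integral. Integrate by parts with u = cos(3*y), dv = exp(-y) dy, so v = -exp(-y): I = -exp(-y)*cos(3*y) − 3·∫ exp(-y)*sin(3*y) dy.
Apply parts again with u = sin(3*y), dv = exp(-y) dy: ∫ exp(-y)*sin(3*y) dy = -exp(-y)*sin(3*y) + 3·I. Substituting back brings back I: I = 3*exp(-y)*sin(3*y) - exp(-y)*cos(3*y) − 9·I.
Solving for I: (1 + 9)·I equals the remaining terms, so I = (1/10)·(3*exp(-y)*sin(3*y) - exp(-y)*cos(3*y)).

3*exp(-y)*sin(3*y)/10 - exp(-y)*cos(3*y)/10 + C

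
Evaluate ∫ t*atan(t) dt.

t**2*atan(t)/2 - t/2 + atan(t)/2 + C

Use integration by parts with u = arctan(t), dv = t dt.
Then du = 1/(t**2 + 1) dt.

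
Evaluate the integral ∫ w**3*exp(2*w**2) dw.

Let u = w², du = 2w dw; rewrite as (1/2)∫ u^1·exp(2u) du.
Now integrate by parts 1 time.

(2*w**2 - 1)*exp(2*w**2)/8 + C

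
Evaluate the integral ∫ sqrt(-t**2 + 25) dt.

Substitute t = 5·sin(θ), so dt = 5·cos(θ) dθ and the radical becomes sqrt(-t**2 + 25) = 5·cos(θ) by the Pythagorean identity.
Integrate the resulting trig expression in θ, then back-substitute θ = asin(t/5), sin(θ) = t/5, cos(θ) = sqrt(-t**2 + 25)/5 (absorbing any constant into C).

t*sqrt(-t**2 + 25)/2 + 25*asin(t/5)/2 + C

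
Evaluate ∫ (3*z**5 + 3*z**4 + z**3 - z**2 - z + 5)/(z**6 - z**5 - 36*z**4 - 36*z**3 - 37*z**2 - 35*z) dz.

-log(z)/7 + 14479*log(z - 7)/8400 + log(z + 1)/16 + 191*log(z + 5)/156 + 43*log(z**2 + 1)/650 + 77*atan(z)/650 + C

Factor the denominator: z*(z - 7)*(z + 1)*(z + 5)*(z**2 + 1).
Partial-fraction decomposition: (86*z + 77)/(650*(z**2 + 1)) + 191/(156*(z + 5)) + 1/(16*(z + 1)) + 14479/(8400*(z - 7)) - 1/(7*z).
Integrate each term; A/(z−a) gives A·log|z−a|; the (Bz+D)/(z²+p²) term gives a log and an atan.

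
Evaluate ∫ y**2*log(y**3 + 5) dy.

y**3*log(y**3 + 5)/3 - y**3/3 + 5*log(y**3 + 5)/3 + C

Let u = y**3 + 5, so du = (3*y**2) dy.
The integral becomes (1/3)·∫ log(u) du; integrate by parts with u′=log(u), dv′=du.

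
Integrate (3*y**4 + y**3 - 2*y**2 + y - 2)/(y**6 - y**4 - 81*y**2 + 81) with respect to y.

253*log(y - 3)/864 - log(y - 1)/160 - 3*log(y + 1)/160 - 193*log(y + 3)/864 - log(y**2 + 9)/45 + 259*atan(y/3)/540 + C

Factor the denominator: (y - 3)*(y - 1)*(y + 1)*(y + 3)*(y**2 + 9).
Partial-fraction decomposition: -(8*y - 259)/(180*(y**2 + 9)) - 193/(864*(y + 3)) - 3/(160*(y + 1)) - 1/(160*(y - 1)) + 253/(864*(y - 3)).
Integrate each term; A/(y−a) gives A·log|y−a|; the (By+D)/(y²+p²) term gives a log and an atan.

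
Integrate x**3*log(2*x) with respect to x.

x**4*(log(x) + log(2))/4 - x**4/16 + C

Use integration by parts with u = log(2*x), dv = x**3 dx.
Then du = 1/x dx and v = x**4/4.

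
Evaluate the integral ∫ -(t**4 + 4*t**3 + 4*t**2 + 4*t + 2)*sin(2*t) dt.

Use integration by parts with u = t**4 + 4*t**3 + 4*t**2 + 4*t + 2, dv = -sin(2*t) dt, so v = cos(2*t)/2.
Apply parts 4 times (tabular method): alternate signs, differentiate u down to 0, integrate dv up.

t**4*cos(2*t)/2 - t**3*sin(2*t) + 2*t**3*cos(2*t) - 3*t**2*sin(2*t) + t**2*cos(2*t)/2 - t*sin(2*t)/2 - t*cos(2*t) + sin(2*t)/2 + 3*cos(2*t)/4 + C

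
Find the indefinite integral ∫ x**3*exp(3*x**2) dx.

(3*x**2 - 1)*exp(3*x**2)/18 + C

Let u = x², du = 2x dx; rewrite as (1/2)∫ u^1·exp(3u) du.
Now integrate by parts 1 time.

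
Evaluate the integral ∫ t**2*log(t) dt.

t**3*log(t)/3 - t**3/9 + C

Use integration by parts with u = log(t), dv = t**2 dt.
Then du = 1/t dt and v = t**3/3.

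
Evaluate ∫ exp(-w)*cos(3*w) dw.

3*exp(-w)*sin(3*w)/10 - exp(-w)*cos(3*w)/10 + C

Let I denote the integral. Integrate by parts with u = cos(3*w), dv = exp(-w) dw, so v = -exp(-w): I = -exp(-w)*cos(3*w) − 3·∫ exp(-w)*sin(3*w) dw.
Apply parts again with u = sin(3*w), dv = exp(-w) dw: ∫ exp(-w)*sin(3*w) dw = -exp(-w)*sin(3*w) + 3·I. Substituting back brings back I: I = 3*exp(-w)*sin(3*w) - exp(-w)*cos(3*w) − 9·I.
Solving for I: (1 + 9)·I equals the remaining terms, so I = (1/10)·(3*exp(-w)*sin(3*w) - exp(-w)*cos(3*w)).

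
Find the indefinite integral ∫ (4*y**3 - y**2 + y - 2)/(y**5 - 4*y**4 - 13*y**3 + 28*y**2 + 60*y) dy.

-log(y)/30 + 239*log(y - 5)/245 - 2*log(y - 3)/3 - 27*log(y + 2)/98 - 4/(7*y + 14) + C

Factor the denominator: y*(y - 5)*(y - 3)*(y + 2)**2.
Partial-fraction decomposition: -27/(98*(y + 2)) + 4/(7*(y + 2)**2) - 2/(3*(y - 3)) + 239/(245*(y - 5)) - 1/(30*y).
Integrate each term; A/(y−a) gives A·log|y−a|; A/(y−a)² gives −A/(y−a).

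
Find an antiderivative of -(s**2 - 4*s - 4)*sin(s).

s**2*cos(s) - 2*s*sin(s) - 4*s*cos(s) + 4*sin(s) - 6*cos(s) + C

Use integration by parts with u = s**2 - 4*s - 4, dv = -sin(s) ds, so v = cos(s).
Apply parts 2 times (tabular method): alternate signs, differentiate u down to 0, integrate dv up.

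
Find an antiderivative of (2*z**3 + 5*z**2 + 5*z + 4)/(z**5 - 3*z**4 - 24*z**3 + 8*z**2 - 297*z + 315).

Factor the denominator: (z - 7)*(z - 1)*(z + 5)*(z**2 + 9).
Partial-fraction decomposition: -(632*z - 593)/(4930*(z**2 + 9)) - 73/(1224*(z + 5)) - 2/(45*(z - 1)) + 485/(2088*(z - 7)).
Integrate each term; A/(z−a) gives A·log|z−a|; the (Bz+D)/(z²+p²) term gives a log and an atan.

485*log(z - 7)/2088 - 2*log(z - 1)/45 - 73*log(z + 5)/1224 - 158*log(z**2 + 9)/2465 + 593*atan(z/3)/14790 + C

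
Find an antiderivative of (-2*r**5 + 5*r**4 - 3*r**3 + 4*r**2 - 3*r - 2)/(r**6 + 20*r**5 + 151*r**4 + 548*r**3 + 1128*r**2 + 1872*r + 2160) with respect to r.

1015*log(r + 3)/234 - 9863*log(r + 5)/58 + 58951*log(r + 6)/360 - 583*log(r**2 + 4)/30160 - 471*atan(r/2)/15080 - 571/(3*r + 18) + C

Factor the denominator: (r + 3)*(r + 5)*(r + 6)**2*(r**2 + 4).
Partial-fraction decomposition: -(583*r + 942)/(15080*(r**2 + 4)) + 58951/(360*(r + 6)) + 571/(3*(r + 6)**2) - 9863/(58*(r + 5)) + 1015/(234*(r + 3)).
Integrate each term; A/(r−a) gives A·log|r−a|; the (Br+D)/(r²+p²) term gives a log and an atan.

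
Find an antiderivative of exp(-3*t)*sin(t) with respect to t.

Let I denote the integral. Integrate by parts with u = sin(t), dv = exp(-3*t) dt, so v = -exp(-3*t)/3: I = -exp(-3*t)*sin(t)/3 + (1/3)·∫ exp(-3*t)*cos(t) dt.
Apply parts again with u = cos(t), dv = exp(-3*t) dt: ∫ exp(-3*t)*cos(t) dt = -exp(-3*t)*cos(t)/3 − (1/3)·I. Substituting back brings back I: I = -exp(-3*t)*sin(t)/3 - exp(-3*t)*cos(t)/9 − (1/9)·I.
Solving for I: (1 + 1/9)·I equals the remaining terms, so I = (9/10)·(-exp(-3*t)*sin(t)/3 - exp(-3*t)*cos(t)/9).

-3*exp(-3*t)*sin(t)/10 - exp(-3*t)*cos(t)/10 + C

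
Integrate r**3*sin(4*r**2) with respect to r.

Let u = r², du = 2r dr; rewrite as (1/2)∫ u^1·sin(4u) du.
Now integrate by parts 1 time.

-r**2*cos(4*r**2)/8 + sin(4*r**2)/32 + C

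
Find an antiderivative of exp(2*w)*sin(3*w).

2*exp(2*w)*sin(3*w)/13 - 3*exp(2*w)*cos(3*w)/13 + C

Let I denote the integral. Integrate by parts with u = sin(3*w), dv = exp(2*w) dw, so v = exp(2*w)/2: I = exp(2*w)*sin(3*w)/2 − (3/2)·∫ exp(2*w)*cos(3*w) dw.
Apply parts again with u = cos(3*w), dv = exp(2*w) dw: ∫ exp(2*w)*cos(3*w) dw = exp(2*w)*cos(3*w)/2 + (3/2)·I. Substituting back brings back I: I = exp(2*w)*sin(3*w)/2 - 3*exp(2*w)*cos(3*w)/4 − (9/4)·I.
Solving for I: (1 + 9/4)·I equals the remaining terms, so I = (4/13)·(exp(2*w)*sin(3*w)/2 - 3*exp(2*w)*cos(3*w)/4).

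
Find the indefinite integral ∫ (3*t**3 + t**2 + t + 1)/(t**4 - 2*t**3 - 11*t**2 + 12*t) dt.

log(t)/12 + 71*log(t - 4)/28 - log(t - 1)/2 + 37*log(t + 3)/42 + C

Factor the denominator: t*(t - 4)*(t - 1)*(t + 3).
Partial-fraction decomposition: 37/(42*(t + 3)) - 1/(2*(t - 1)) + 71/(28*(t - 4)) + 1/(12*t).
Integrate each term: A/(t−a) contributes A·log|t−a|.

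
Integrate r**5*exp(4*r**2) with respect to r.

Let u = r², du = 2r dr; rewrite as (1/2)∫ u^2·exp(4u) du.
Now integrate by parts 2 times.

(8*r**4 - 4*r**2 + 1)*exp(4*r**2)/64 + C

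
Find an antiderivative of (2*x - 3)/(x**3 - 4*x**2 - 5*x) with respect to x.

3*log(x)/5 + 7*log(x - 5)/30 - 5*log(x + 1)/6 + C

Factor the denominator: x*(x - 5)*(x + 1).
Partial-fraction decomposition: -5/(6*(x + 1)) + 7/(30*(x - 5)) + 3/(5*x).
Integrate each term: A/(x−a) contributes A·log|x−a|.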